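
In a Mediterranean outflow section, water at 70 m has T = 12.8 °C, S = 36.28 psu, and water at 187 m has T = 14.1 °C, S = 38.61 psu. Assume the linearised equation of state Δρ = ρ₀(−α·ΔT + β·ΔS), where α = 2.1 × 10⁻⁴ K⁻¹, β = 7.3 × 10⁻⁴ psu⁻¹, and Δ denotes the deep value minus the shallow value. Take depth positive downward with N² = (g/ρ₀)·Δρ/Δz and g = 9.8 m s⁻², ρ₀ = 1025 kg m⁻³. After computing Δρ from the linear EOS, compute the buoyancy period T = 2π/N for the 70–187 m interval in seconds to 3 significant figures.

ΔT = +1.3 K, ΔS = +2.33 psu (deep − shallow).
Δρ/ρ₀ = −αΔT + βΔS = -2.73 × 10⁻⁴ + 1.7009 × 10⁻³ = 1.4279 × 10⁻³, so Δρ ≈ 1.464 kg m⁻³.
N² = (g/ρ₀)·Δρ/Δz = g·(Δρ/ρ₀)/Δz = 9.8 × 1.4279 × 10⁻³ / 117 = 1.1960 × 10⁻⁴ s⁻².
N = √(1.1960 × 10⁻⁴) = 0.010936 rad s⁻¹ → T = 2π/N = 574.54 s ≈ 575 s.

575 s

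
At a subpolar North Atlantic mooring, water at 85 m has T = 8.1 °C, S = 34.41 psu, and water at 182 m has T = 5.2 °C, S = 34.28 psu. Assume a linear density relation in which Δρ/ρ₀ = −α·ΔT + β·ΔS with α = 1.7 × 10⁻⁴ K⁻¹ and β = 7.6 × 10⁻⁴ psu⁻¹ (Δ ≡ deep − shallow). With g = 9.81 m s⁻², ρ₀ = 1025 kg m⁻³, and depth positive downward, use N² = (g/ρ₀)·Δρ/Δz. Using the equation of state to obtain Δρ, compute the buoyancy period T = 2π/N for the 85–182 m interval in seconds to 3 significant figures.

ΔT = -2.9 K, ΔS = -0.13 psu (deep − shallow).
Δρ/ρ₀ = −αΔT + βΔS = 4.93 × 10⁻⁴ − 9.88 × 10⁻⁵ = 3.942 × 10⁻⁴, so Δρ ≈ 0.4041 kg m⁻³.
N² = (g/ρ₀)·Δρ/Δz = g·(Δρ/ρ₀)/Δz = 9.81 × 3.942 × 10⁻⁴ / 97 = 3.9867 × 10⁻⁵ s⁻².
N = √(3.9867 × 10⁻⁵) = 6.3140 × 10⁻³ rad s⁻¹ → T = 2π/N = 995.12 s ≈ 995 s.

995 s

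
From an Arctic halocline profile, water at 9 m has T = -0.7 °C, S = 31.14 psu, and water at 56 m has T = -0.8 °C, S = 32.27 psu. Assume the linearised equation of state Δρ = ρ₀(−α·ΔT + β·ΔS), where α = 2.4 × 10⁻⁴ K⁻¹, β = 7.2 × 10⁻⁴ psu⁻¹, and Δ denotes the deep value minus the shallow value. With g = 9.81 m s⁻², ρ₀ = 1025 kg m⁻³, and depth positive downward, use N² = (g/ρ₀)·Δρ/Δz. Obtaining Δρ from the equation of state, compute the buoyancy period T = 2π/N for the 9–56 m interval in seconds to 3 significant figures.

ΔT = -0.1 K, ΔS = +1.13 psu (deep − shallow).
Δρ/ρ₀ = −αΔT + βΔS = 2.40 × 10⁻⁵ + 8.136 × 10⁻⁴ = 8.376 × 10⁻⁴, so Δρ ≈ 0.8585 kg m⁻³.
N² = (g/ρ₀)·Δρ/Δz = g·(Δρ/ρ₀)/Δz = 9.81 × 8.376 × 10⁻⁴ / 47 = 1.7483 × 10⁻⁴ s⁻².
N = √(1.7483 × 10⁻⁴) = 0.013222 rad s⁻¹ → T = 2π/N = 475.21 s ≈ 475 s.

475 s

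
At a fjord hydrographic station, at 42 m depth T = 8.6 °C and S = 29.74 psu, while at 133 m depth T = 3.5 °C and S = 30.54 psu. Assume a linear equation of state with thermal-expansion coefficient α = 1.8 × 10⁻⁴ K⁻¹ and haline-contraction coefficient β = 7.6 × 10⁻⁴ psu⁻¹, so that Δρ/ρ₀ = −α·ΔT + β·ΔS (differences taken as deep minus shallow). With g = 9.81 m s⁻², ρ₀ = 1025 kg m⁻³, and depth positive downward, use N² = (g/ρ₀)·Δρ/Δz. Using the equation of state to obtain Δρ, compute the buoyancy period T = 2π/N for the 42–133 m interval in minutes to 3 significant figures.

ΔT = -5.1 K, ΔS = +0.80 psu (deep − shallow).
Δρ/ρ₀ = −αΔT + βΔS = 9.18 × 10⁻⁴ + 6.08 × 10⁻⁴ = 1.526 × 10⁻³, so Δρ ≈ 1.564 kg m⁻³.
N² = (g/ρ₀)·Δρ/Δz = g·(Δρ/ρ₀)/Δz = 9.81 × 1.526 × 10⁻³ / 91 = 1.6451 × 10⁻⁴ s⁻².
N = √(1.6451 × 10⁻⁴) = 0.012826 rad s⁻¹ → T = 2π/N = 489.88 s = 8.1647 min ≈ 8.16 min.

8.16 min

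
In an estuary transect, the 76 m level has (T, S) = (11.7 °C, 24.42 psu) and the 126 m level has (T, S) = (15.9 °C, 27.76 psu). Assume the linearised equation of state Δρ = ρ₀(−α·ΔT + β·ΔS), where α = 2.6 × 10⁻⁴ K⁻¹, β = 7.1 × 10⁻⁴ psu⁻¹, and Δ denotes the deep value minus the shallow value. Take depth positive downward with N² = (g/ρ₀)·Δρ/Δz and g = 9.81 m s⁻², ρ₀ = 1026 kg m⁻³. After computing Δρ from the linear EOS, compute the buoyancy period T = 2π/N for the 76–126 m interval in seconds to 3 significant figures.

397 s

ΔT = +4.2 K, ΔS = +3.34 psu (deep − shallow).
Δρ/ρ₀ = −αΔT + βΔS = -1.092 × 10⁻³ + 2.3714 × 10⁻³ = 1.2794 × 10⁻³, so Δρ ≈ 1.313 kg m⁻³.
N² = (g/ρ₀)·Δρ/Δz = g·(Δρ/ρ₀)/Δz = 9.81 × 1.2794 × 10⁻³ / 50 = 2.5102 × 10⁻⁴ s⁻².
N = √(2.5102 × 10⁻⁴) = 0.015844 rad s⁻¹ → T = 2π/N = 396.57 s ≈ 397 s.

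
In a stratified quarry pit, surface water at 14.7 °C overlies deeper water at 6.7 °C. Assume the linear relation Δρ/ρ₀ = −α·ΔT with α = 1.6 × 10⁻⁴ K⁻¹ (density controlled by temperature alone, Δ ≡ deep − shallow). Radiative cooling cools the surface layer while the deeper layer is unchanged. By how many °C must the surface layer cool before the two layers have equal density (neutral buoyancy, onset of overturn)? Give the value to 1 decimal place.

With temperature the only control, equal density requires T_surf′ = T_deep.
T_surf′ = 6.7 °C.
Cooling required: 14.7 − 6.7 = 8.0 °C.

8.0 °C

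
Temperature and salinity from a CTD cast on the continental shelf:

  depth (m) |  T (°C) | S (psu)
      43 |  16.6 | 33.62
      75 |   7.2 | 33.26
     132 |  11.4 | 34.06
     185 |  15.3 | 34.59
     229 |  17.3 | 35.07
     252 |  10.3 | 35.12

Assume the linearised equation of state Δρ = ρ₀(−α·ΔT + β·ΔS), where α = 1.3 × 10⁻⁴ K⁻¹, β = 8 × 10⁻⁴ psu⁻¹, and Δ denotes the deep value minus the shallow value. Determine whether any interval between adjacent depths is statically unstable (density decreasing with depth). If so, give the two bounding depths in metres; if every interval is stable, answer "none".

Evaluate Δρ/ρ₀ = −αΔT + βΔS across each adjacent pair:
  43–75 m: −αΔT+βΔS = −(1.3 × 10⁻⁴)(-9.4)+(8 × 10⁻⁴)(-0.36) = 9.3 × 10⁻⁴ → stable
  75–132 m: −αΔT+βΔS = −(1.3 × 10⁻⁴)(+4.2)+(8 × 10⁻⁴)(+0.80) = 9.4 × 10⁻⁵ → stable
  132–185 m: −αΔT+βΔS = −(1.3 × 10⁻⁴)(+3.9)+(8 × 10⁻⁴)(+0.53) = -8.3 × 10⁻⁵ → UNSTABLE
  185–229 m: −αΔT+βΔS = −(1.3 × 10⁻⁴)(+2.0)+(8 × 10⁻⁴)(+0.48) = 1.2 × 10⁻⁴ → stable
  229–252 m: −αΔT+βΔS = −(1.3 × 10⁻⁴)(-7.0)+(8 × 10⁻⁴)(+0.05) = 9.5 × 10⁻⁴ → stable
The 132–185 m interval has Δρ < 0: lighter water underlies denser water.

132–185 m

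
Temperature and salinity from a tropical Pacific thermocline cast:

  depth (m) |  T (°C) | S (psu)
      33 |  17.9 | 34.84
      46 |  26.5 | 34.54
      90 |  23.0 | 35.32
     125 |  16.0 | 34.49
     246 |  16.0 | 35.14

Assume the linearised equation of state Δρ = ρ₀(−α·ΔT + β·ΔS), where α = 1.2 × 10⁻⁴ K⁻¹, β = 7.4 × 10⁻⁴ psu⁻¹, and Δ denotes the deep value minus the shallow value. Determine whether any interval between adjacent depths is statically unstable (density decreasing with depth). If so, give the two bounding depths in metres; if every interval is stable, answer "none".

Evaluate Δρ/ρ₀ = −αΔT + βΔS across each adjacent pair:
  33–46 m: −αΔT+βΔS = −(1.2 × 10⁻⁴)(+8.6)+(7.4 × 10⁻⁴)(-0.30) = -1.3 × 10⁻³ → UNSTABLE
  46–90 m: −αΔT+βΔS = −(1.2 × 10⁻⁴)(-3.5)+(7.4 × 10⁻⁴)(+0.78) = 1.0 × 10⁻³ → stable
  90–125 m: −αΔT+βΔS = −(1.2 × 10⁻⁴)(-7.0)+(7.4 × 10⁻⁴)(-0.83) = 2.3 × 10⁻⁴ → stable
  125–246 m: −αΔT+βΔS = −(1.2 × 10⁻⁴)(+0.0)+(7.4 × 10⁻⁴)(+0.65) = 4.8 × 10⁻⁴ → stable
The 33–46 m interval has Δρ < 0: lighter water underlies denser water.

33–46 m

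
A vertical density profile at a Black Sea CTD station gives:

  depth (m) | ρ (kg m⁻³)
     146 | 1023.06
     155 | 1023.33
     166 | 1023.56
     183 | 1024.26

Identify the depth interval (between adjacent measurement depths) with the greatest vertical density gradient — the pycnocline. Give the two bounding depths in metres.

Compute the density gradient over each adjacent pair:
  146–155 m: Δρ/Δz = 0.27/9 = 0.030 kg m⁻⁴
  155–166 m: Δρ/Δz = 0.23/11 = 0.021 kg m⁻⁴
  166–183 m: Δρ/Δz = 0.70/17 = 0.041 kg m⁻⁴
The largest gradient is in the 166–183 m interval — the pycnocline.

166–183 m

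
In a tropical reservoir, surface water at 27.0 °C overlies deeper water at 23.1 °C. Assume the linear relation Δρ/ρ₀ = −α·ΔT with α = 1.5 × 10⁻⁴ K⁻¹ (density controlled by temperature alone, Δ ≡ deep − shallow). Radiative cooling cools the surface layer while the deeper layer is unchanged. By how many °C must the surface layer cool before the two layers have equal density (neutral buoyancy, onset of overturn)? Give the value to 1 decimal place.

3.9 °C

With temperature the only control, equal density requires T_surf′ = T_deep.
T_surf′ = 23.1 °C.
Cooling required: 27.0 − 23.1 = 3.9 °C.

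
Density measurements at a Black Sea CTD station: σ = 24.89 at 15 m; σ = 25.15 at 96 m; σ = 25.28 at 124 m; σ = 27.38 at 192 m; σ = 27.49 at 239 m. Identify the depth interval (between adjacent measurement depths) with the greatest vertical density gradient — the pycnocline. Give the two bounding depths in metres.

124–192 m

Compute the density gradient over each adjacent pair:
  15–96 m: Δρ/Δz = 0.26/81 = 3.2 × 10⁻³ kg m⁻⁴
  96–124 m: Δρ/Δz = 0.13/28 = 4.6 × 10⁻³ kg m⁻⁴
  124–192 m: Δρ/Δz = 2.10/68 = 0.031 kg m⁻⁴
  192–239 m: Δρ/Δz = 0.11/47 = 2.3 × 10⁻³ kg m⁻⁴
The largest gradient is in the 124–192 m interval — the pycnocline.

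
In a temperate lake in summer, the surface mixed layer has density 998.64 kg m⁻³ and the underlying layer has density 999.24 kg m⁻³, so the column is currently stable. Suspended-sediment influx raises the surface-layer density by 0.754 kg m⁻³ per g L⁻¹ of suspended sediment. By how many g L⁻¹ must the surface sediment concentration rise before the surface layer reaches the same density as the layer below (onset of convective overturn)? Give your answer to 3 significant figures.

0.796 g L⁻¹

Density deficit of the surface layer: 999.24 − 998.64 = 0.6 kg m⁻³.
Required change = 0.6 / 0.754 = 0.796 g L⁻¹.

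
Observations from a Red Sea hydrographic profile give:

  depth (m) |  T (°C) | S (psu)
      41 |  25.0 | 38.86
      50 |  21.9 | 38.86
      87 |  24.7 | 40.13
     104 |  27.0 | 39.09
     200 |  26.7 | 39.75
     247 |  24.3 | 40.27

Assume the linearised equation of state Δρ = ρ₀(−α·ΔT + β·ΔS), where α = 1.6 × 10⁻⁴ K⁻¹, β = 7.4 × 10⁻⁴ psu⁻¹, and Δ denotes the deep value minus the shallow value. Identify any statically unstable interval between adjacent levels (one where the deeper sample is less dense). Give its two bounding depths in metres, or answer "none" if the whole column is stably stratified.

Evaluate Δρ/ρ₀ = −αΔT + βΔS across each adjacent pair:
  41–50 m: −αΔT+βΔS = −(1.6 × 10⁻⁴)(-3.1)+(7.4 × 10⁻⁴)(+0.00) = 5.0 × 10⁻⁴ → stable
  50–87 m: −αΔT+βΔS = −(1.6 × 10⁻⁴)(+2.8)+(7.4 × 10⁻⁴)(+1.27) = 4.9 × 10⁻⁴ → stable
  87–104 m: −αΔT+βΔS = −(1.6 × 10⁻⁴)(+2.3)+(7.4 × 10⁻⁴)(-1.04) = -1.1 × 10⁻³ → UNSTABLE
  104–200 m: −αΔT+βΔS = −(1.6 × 10⁻⁴)(-0.3)+(7.4 × 10⁻⁴)(+0.66) = 5.4 × 10⁻⁴ → stable
  200–247 m: −αΔT+βΔS = −(1.6 × 10⁻⁴)(-2.4)+(7.4 × 10⁻⁴)(+0.52) = 7.7 × 10⁻⁴ → stable
The 87–104 m interval has Δρ < 0: lighter water underlies denser water.

87–104 m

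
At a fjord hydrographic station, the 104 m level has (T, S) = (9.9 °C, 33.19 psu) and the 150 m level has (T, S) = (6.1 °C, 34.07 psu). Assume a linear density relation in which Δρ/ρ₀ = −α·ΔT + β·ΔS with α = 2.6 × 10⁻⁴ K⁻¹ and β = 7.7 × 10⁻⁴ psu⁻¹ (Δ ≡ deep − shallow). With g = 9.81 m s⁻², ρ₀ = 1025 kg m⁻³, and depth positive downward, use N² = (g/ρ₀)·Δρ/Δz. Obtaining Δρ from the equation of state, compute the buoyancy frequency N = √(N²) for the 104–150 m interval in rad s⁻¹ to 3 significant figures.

ΔT = -3.8 K, ΔS = +0.88 psu (deep − shallow).
Δρ/ρ₀ = −αΔT + βΔS = 9.88 × 10⁻⁴ + 6.776 × 10⁻⁴ = 1.6656 × 10⁻³, so Δρ ≈ 1.707 kg m⁻³.
N² = (g/ρ₀)·Δρ/Δz = g·(Δρ/ρ₀)/Δz = 9.81 × 1.6656 × 10⁻³ / 46 = 3.5521 × 10⁻⁴ s⁻².
N = √(3.5521 × 10⁻⁴) = 0.018847 rad s⁻¹ ≈ 0.0188 rad s⁻¹.

0.0188 rad s⁻¹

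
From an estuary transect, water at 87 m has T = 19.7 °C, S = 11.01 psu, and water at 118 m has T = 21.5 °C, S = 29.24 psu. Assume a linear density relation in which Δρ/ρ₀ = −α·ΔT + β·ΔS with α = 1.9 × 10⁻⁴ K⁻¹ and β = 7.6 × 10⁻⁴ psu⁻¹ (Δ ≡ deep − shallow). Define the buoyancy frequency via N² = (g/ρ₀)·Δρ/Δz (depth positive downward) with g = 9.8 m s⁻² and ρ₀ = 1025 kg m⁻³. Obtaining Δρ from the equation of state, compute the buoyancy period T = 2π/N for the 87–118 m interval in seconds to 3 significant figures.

96.1 s

ΔT = +1.8 K, ΔS = +18.23 psu (deep − shallow).
Δρ/ρ₀ = −αΔT + βΔS = -3.42 × 10⁻⁴ + 0.0138548 = 0.0135128, so Δρ ≈ 13.85 kg m⁻³.
N² = (g/ρ₀)·Δρ/Δz = g·(Δρ/ρ₀)/Δz = 9.8 × 0.0135128 / 31 = 4.2718 × 10⁻³ s⁻².
N = √(4.2718 × 10⁻³) = 0.065359 rad s⁻¹ → T = 2π/N = 96.133 s ≈ 96.1 s.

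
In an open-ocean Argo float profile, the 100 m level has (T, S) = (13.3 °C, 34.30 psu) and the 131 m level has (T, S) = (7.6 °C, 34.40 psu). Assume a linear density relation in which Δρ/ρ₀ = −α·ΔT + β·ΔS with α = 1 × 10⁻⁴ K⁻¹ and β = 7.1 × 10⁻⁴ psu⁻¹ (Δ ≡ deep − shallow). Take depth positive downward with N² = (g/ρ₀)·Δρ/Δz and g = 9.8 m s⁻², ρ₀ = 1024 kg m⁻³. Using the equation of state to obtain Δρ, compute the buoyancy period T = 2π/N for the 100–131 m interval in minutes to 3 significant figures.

7.36 min

ΔT = -5.7 K, ΔS = +0.10 psu (deep − shallow).
Δρ/ρ₀ = −αΔT + βΔS = 5.70 × 10⁻⁴ + 7.10 × 10⁻⁵ = 6.41 × 10⁻⁴, so Δρ ≈ 0.6564 kg m⁻³.
N² = (g/ρ₀)·Δρ/Δz = g·(Δρ/ρ₀)/Δz = 9.8 × 6.41 × 10⁻⁴ / 31 = 2.0264 × 10⁻⁴ s⁻².
N = √(2.0264 × 10⁻⁴) = 0.014235 rad s⁻¹ → T = 2π/N = 441.39 s = 7.3565 min ≈ 7.36 min.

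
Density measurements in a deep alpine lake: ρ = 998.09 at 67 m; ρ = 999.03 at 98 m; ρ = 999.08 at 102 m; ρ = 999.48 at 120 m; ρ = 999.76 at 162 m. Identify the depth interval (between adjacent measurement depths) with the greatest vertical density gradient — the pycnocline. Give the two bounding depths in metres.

67–98 m

Compute the density gradient over each adjacent pair:
  67–98 m: Δρ/Δz = 0.94/31 = 0.030 kg m⁻⁴
  98–102 m: Δρ/Δz = 0.05/4 = 0.013 kg m⁻⁴
  102–120 m: Δρ/Δz = 0.40/18 = 0.022 kg m⁻⁴
  120–162 m: Δρ/Δz = 0.28/42 = 6.7 × 10⁻³ kg m⁻⁴
The largest gradient is in the 67–98 m interval — the pycnocline.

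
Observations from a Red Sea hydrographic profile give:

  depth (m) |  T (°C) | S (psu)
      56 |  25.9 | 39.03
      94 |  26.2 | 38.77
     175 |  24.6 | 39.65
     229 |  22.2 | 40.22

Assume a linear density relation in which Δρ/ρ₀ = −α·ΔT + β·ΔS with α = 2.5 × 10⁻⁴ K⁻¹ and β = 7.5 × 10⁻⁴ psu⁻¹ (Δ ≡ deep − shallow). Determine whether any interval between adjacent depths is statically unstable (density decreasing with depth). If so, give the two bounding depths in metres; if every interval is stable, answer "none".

56–94 m

Evaluate Δρ/ρ₀ = −αΔT + βΔS across each adjacent pair:
  56–94 m: −αΔT+βΔS = −(2.5 × 10⁻⁴)(+0.3)+(7.5 × 10⁻⁴)(-0.26) = -2.7 × 10⁻⁴ → UNSTABLE
  94–175 m: −αΔT+βΔS = −(2.5 × 10⁻⁴)(-1.6)+(7.5 × 10⁻⁴)(+0.88) = 1.1 × 10⁻³ → stable
  175–229 m: −αΔT+βΔS = −(2.5 × 10⁻⁴)(-2.4)+(7.5 × 10⁻⁴)(+0.57) = 1.0 × 10⁻³ → stable
The 56–94 m interval has Δρ < 0: lighter water underlies denser water.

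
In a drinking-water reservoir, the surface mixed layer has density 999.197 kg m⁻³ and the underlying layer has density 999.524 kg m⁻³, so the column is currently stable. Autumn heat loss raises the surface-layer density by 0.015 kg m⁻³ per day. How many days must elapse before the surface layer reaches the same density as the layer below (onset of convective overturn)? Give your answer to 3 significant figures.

21.8 days

Density deficit of the surface layer: 999.524 − 999.197 = 0.327 kg m⁻³.
Required change = 0.327 / 0.015 = 21.8 days.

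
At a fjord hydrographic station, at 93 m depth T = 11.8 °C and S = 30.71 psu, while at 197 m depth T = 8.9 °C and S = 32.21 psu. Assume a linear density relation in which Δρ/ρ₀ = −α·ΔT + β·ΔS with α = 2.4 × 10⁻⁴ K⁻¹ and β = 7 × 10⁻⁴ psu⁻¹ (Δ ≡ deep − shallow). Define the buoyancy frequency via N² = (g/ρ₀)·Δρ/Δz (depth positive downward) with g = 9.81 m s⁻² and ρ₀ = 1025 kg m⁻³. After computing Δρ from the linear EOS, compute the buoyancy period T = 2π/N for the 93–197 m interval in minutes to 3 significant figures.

ΔT = -2.9 K, ΔS = +1.50 psu (deep − shallow).
Δρ/ρ₀ = −αΔT + βΔS = 6.96 × 10⁻⁴ + 1.05 × 10⁻³ = 1.746 × 10⁻³, so Δρ ≈ 1.790 kg m⁻³.
N² = (g/ρ₀)·Δρ/Δz = g·(Δρ/ρ₀)/Δz = 9.81 × 1.746 × 10⁻³ / 104 = 1.6469 × 10⁻⁴ s⁻².
N = √(1.6469 × 10⁻⁴) = 0.012833 rad s⁻¹ → T = 2π/N = 489.61 s = 8.1602 min ≈ 8.16 min.

8.16 min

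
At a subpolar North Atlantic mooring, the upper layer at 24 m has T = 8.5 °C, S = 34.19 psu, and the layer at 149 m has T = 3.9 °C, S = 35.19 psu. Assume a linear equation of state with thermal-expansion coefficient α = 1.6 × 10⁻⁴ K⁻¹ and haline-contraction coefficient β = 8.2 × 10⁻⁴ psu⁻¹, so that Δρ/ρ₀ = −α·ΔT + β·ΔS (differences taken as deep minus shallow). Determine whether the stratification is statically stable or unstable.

stable

ΔT = 3.9 − 8.5 = -4.6 K and ΔS = 35.19 − 34.19 = +1.00 psu (deep − shallow).
−αΔT = 7.36 × 10⁻⁴; βΔS = 8.20 × 10⁻⁴; sum Δρ/ρ₀ = 1.556 × 10⁻³.
Δρ/ρ₀ > 0, so Δρ > 0: deeper water is denser → statically stable.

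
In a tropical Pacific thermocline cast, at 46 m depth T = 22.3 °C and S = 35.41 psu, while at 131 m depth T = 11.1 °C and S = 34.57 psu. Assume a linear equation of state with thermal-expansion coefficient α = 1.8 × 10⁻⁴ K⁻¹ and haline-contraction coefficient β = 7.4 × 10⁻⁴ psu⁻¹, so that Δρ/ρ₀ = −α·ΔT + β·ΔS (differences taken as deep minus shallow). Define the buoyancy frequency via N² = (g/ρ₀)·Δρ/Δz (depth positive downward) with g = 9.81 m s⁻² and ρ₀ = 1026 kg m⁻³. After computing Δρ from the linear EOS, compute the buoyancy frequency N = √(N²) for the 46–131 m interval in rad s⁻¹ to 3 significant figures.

ΔT = -11.2 K, ΔS = -0.84 psu (deep − shallow).
Δρ/ρ₀ = −αΔT + βΔS = 2.016 × 10⁻³ − 6.216 × 10⁻⁴ = 1.3944 × 10⁻³, so Δρ ≈ 1.431 kg m⁻³.
N² = (g/ρ₀)·Δρ/Δz = g·(Δρ/ρ₀)/Δz = 9.81 × 1.3944 × 10⁻³ / 85 = 1.6093 × 10⁻⁴ s⁻².
N = √(1.6093 × 10⁻⁴) = 0.012686 rad s⁻¹ ≈ 0.0127 rad s⁻¹.

0.0127 rad s⁻¹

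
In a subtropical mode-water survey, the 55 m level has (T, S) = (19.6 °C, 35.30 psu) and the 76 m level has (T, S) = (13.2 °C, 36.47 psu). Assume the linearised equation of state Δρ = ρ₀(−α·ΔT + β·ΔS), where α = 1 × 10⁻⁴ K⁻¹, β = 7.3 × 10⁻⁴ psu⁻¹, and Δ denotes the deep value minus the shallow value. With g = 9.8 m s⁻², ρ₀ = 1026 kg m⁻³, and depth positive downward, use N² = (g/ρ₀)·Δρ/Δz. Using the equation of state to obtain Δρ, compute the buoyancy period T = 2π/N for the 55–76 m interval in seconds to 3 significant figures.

238 s

ΔT = -6.4 K, ΔS = +1.17 psu (deep − shallow).
Δρ/ρ₀ = −αΔT + βΔS = 6.40 × 10⁻⁴ + 8.541 × 10⁻⁴ = 1.4941 × 10⁻³, so Δρ ≈ 1.533 kg m⁻³.
N² = (g/ρ₀)·Δρ/Δz = g·(Δρ/ρ₀)/Δz = 9.8 × 1.4941 × 10⁻³ / 21 = 6.9725 × 10⁻⁴ s⁻².
N = √(6.9725 × 10⁻⁴) = 0.026405 rad s⁻¹ → T = 2π/N = 237.95 s ≈ 238 s.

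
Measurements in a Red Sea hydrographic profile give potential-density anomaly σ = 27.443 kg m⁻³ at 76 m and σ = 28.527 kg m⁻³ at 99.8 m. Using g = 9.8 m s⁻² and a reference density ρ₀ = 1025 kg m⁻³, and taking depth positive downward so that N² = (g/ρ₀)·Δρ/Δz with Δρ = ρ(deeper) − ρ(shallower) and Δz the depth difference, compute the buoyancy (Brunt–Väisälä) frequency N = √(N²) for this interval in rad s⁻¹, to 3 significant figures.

Δρ = 1028.527 − 1027.443 = 1.084 kg m⁻³ over Δz = 99.8 − 76 = 23.8 m.
N² = (9.8/1025) × (1.084/23.8) = 4.3547 × 10⁻⁴ s⁻².
N = √(4.3547 × 10⁻⁴) = 0.020868 rad s⁻¹ ≈ 0.0209 rad s⁻¹.

0.0209 rad s⁻¹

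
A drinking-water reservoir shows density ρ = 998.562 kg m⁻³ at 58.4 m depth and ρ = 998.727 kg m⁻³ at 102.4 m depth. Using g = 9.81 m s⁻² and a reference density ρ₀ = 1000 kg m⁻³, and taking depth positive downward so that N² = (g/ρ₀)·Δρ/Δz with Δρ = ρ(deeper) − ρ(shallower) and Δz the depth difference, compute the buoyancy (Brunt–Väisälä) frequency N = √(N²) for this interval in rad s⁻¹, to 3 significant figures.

6.07 × 10⁻³ rad s⁻¹

Δρ = 998.727 − 998.562 = 0.165 kg m⁻³ over Δz = 102.4 − 58.4 = 44 m.
N² = (9.81/1000) × (0.165/44) = 3.6788 × 10⁻⁵ s⁻².
N = √(3.6788 × 10⁻⁵) = 6.0653 × 10⁻³ rad s⁻¹ ≈ 6.07 × 10⁻³ rad s⁻¹.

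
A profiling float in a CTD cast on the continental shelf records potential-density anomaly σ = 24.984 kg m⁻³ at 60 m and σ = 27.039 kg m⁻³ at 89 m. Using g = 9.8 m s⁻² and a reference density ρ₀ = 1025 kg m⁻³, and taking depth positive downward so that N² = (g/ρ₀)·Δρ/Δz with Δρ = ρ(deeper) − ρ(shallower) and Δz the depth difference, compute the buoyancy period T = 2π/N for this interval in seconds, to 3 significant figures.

Δρ = 1027.039 − 1024.984 = 2.055 kg m⁻³ over Δz = 89 − 60 = 29 m.
N² = (9.8/1025) × (2.055/29) = 6.7751 × 10⁻⁴ s⁻².
N = √(6.7751 × 10⁻⁴) = 0.026029 rad s⁻¹, so T = 2π/N = 241.39 s ≈ 241 s.

241 s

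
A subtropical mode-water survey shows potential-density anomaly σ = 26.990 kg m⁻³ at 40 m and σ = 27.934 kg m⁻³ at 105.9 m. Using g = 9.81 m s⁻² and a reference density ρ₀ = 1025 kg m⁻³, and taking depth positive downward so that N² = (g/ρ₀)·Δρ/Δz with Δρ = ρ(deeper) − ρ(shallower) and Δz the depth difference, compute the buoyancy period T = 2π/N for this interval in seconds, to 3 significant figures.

537 s

Δρ = 1027.934 − 1026.990 = 0.944 kg m⁻³ over Δz = 105.9 − 40 = 65.9 m.
N² = (9.81/1025) × (0.944/65.9) = 1.3710 × 10⁻⁴ s⁻².
N = √(1.3710 × 10⁻⁴) = 0.011709 rad s⁻¹, so T = 2π/N = 536.61 s ≈ 537 s.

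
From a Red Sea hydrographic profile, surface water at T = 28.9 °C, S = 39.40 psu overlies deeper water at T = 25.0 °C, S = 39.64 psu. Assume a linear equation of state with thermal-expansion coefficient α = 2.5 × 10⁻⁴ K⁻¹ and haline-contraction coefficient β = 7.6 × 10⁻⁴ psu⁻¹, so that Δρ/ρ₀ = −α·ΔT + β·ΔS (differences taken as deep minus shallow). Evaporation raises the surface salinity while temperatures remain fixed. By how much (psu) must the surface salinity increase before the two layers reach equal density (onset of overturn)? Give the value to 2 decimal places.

Neutral buoyancy requires −α(T_deep − T_surf) + β(S_deep − S_surf′) = 0.
S_surf′ = S_deep − (α/β)·ΔT = 39.64 − (2.5 × 10⁻⁴/7.6 × 10⁻⁴)·(-3.9) = 40.9229 psu.
Increase required: 40.9229 − 39.40 = 1.5229 psu.

1.52 psu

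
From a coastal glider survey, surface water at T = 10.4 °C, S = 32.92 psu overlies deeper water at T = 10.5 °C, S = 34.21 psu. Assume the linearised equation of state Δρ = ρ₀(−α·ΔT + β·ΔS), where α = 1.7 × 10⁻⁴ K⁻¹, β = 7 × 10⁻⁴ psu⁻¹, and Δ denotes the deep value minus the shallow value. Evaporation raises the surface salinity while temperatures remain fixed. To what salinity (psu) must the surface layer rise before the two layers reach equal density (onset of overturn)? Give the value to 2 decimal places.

Neutral buoyancy requires −α(T_deep − T_surf) + β(S_deep − S_surf′) = 0.
S_surf′ = S_deep − (α/β)·ΔT = 34.21 − (1.7 × 10⁻⁴/7 × 10⁻⁴)·(+0.1) = 34.1857 psu.
Increase required: 34.1857 − 32.92 = 1.2657 psu.

34.19 psu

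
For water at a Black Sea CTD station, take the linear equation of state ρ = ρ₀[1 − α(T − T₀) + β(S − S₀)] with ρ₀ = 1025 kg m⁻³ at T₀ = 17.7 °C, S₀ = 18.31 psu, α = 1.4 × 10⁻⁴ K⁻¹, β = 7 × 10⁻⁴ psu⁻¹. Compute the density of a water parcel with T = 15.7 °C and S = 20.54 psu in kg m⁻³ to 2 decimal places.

T − T₀ = -2.0 K, S − S₀ = +2.23 psu.
Bracket = 1 − α·(-2.0) + β·(+2.23) = 1 + (1.841 × 10⁻³) = 1.0018410.
ρ = 1025 × 1.0018410 = 1026.89 kg m⁻³.

1026.89 kg m⁻³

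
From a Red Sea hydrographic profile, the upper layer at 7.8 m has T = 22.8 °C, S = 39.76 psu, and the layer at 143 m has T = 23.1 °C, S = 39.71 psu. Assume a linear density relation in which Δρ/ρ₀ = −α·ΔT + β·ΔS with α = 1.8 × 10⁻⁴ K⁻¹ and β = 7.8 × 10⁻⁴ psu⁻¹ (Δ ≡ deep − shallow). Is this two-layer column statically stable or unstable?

ΔT = 23.1 − 22.8 = +0.3 K and ΔS = 39.71 − 39.76 = -0.05 psu (deep − shallow).
−αΔT = -5.40 × 10⁻⁵; βΔS = -3.90 × 10⁻⁵; sum Δρ/ρ₀ = -9.30 × 10⁻⁵.
Δρ/ρ₀ < 0, so Δρ < 0: deeper water is lighter → statically unstable; the column would overturn.

unstable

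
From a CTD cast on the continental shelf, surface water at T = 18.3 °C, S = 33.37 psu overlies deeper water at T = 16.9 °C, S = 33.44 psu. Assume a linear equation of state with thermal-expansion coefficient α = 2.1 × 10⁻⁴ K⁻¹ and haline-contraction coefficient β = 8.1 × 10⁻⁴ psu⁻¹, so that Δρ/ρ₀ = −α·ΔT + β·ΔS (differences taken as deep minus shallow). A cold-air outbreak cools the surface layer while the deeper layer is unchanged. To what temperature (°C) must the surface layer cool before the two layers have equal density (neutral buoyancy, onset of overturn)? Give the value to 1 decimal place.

16.6 °C

Neutral buoyancy requires Δρ = 0, i.e. −α(T_deep − T_surf′) + β(S_deep − S_surf) = 0.
T_surf′ = T_deep − (β/α)·ΔS = 16.9 − (8.1 × 10⁻⁴/2.1 × 10⁻⁴)·(+0.07) = 16.630 °C.
Cooling required: 18.3 − (16.630) = 1.670 °C.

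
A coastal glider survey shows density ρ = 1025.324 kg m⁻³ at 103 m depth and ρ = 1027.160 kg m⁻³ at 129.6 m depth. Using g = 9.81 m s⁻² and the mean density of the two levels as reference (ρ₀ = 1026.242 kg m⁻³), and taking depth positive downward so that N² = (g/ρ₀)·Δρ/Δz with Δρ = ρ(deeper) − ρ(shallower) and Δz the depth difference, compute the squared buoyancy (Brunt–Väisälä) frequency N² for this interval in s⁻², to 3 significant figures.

Δρ = 1027.160 − 1025.324 = 1.836 kg m⁻³ over Δz = 129.6 − 103 = 26.6 m.
N² = (9.81/1026.242) × (1.836/26.6) = 6.5980 × 10⁻⁴ s⁻² ≈ 6.60 × 10⁻⁴ s⁻².

6.60 × 10⁻⁴ s⁻²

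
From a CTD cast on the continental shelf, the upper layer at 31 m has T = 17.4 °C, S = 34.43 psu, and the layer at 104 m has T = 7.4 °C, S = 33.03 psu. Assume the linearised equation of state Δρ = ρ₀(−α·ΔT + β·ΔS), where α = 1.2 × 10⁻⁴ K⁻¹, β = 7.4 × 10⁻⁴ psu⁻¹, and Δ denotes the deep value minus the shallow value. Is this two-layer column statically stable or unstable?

ΔT = 7.4 − 17.4 = -10.0 K and ΔS = 33.03 − 34.43 = -1.40 psu (deep − shallow).
−αΔT = 1.20 × 10⁻³; βΔS = -1.036 × 10⁻³; sum Δρ/ρ₀ = 1.64 × 10⁻⁴.
Δρ/ρ₀ > 0, so Δρ > 0: deeper water is denser → statically stable.

stable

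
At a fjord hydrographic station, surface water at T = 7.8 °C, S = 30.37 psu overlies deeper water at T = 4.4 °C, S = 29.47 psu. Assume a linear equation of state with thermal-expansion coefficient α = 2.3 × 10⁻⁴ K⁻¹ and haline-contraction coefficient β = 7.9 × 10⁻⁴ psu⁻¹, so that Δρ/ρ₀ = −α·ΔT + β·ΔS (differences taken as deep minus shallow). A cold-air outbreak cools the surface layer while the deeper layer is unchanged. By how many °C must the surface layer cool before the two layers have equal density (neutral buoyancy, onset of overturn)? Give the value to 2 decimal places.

0.31 °C

Neutral buoyancy requires Δρ = 0, i.e. −α(T_deep − T_surf′) + β(S_deep − S_surf) = 0.
T_surf′ = T_deep − (β/α)·ΔS = 4.4 − (7.9 × 10⁻⁴/2.3 × 10⁻⁴)·(-0.90) = 7.4913 °C.
Cooling required: 7.8 − (7.4913) = 0.3087 °C.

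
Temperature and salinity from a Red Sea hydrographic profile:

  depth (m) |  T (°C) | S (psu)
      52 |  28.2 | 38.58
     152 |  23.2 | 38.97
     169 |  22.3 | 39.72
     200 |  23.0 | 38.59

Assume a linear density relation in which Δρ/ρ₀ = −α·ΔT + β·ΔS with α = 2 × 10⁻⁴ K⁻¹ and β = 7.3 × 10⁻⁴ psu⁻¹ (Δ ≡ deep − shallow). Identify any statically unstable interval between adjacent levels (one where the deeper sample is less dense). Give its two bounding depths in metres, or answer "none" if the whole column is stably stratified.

Evaluate Δρ/ρ₀ = −αΔT + βΔS across each adjacent pair:
  52–152 m: −αΔT+βΔS = −(2 × 10⁻⁴)(-5.0)+(7.3 × 10⁻⁴)(+0.39) = 1.3 × 10⁻³ → stable
  152–169 m: −αΔT+βΔS = −(2 × 10⁻⁴)(-0.9)+(7.3 × 10⁻⁴)(+0.75) = 7.3 × 10⁻⁴ → stable
  169–200 m: −αΔT+βΔS = −(2 × 10⁻⁴)(+0.7)+(7.3 × 10⁻⁴)(-1.13) = -9.6 × 10⁻⁴ → UNSTABLE
The 169–200 m interval has Δρ < 0: lighter water underlies denser water.

169–200 m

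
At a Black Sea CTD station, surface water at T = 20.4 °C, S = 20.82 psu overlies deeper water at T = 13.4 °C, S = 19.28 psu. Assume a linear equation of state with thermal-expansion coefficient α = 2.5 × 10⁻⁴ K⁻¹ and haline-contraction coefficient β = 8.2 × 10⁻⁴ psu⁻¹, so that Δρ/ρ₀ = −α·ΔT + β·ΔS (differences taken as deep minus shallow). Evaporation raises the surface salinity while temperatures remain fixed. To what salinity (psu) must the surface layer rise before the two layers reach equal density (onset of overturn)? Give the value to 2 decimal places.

21.41 psu

Neutral buoyancy requires −α(T_deep − T_surf) + β(S_deep − S_surf′) = 0.
S_surf′ = S_deep − (α/β)·ΔT = 19.28 − (2.5 × 10⁻⁴/8.2 × 10⁻⁴)·(-7.0) = 21.4141 psu.
Increase required: 21.4141 − 20.82 = 0.5941 psu.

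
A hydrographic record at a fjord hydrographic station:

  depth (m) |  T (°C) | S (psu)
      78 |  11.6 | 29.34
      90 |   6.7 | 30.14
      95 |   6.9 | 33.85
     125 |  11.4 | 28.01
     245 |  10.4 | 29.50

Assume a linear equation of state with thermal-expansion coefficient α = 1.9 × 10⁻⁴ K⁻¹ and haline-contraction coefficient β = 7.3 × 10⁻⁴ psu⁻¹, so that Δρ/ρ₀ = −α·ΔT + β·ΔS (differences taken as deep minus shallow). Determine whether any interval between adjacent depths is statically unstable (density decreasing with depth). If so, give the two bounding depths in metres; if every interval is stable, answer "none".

95–125 m

Evaluate Δρ/ρ₀ = −αΔT + βΔS across each adjacent pair:
  78–90 m: −αΔT+βΔS = −(1.9 × 10⁻⁴)(-4.9)+(7.3 × 10⁻⁴)(+0.80) = 1.5 × 10⁻³ → stable
  90–95 m: −αΔT+βΔS = −(1.9 × 10⁻⁴)(+0.2)+(7.3 × 10⁻⁴)(+3.71) = 2.7 × 10⁻³ → stable
  95–125 m: −αΔT+βΔS = −(1.9 × 10⁻⁴)(+4.5)+(7.3 × 10⁻⁴)(-5.84) = -5.1 × 10⁻³ → UNSTABLE
  125–245 m: −αΔT+βΔS = −(1.9 × 10⁻⁴)(-1.0)+(7.3 × 10⁻⁴)(+1.49) = 1.3 × 10⁻³ → stable
The 95–125 m interval has Δρ < 0: lighter water underlies denser water.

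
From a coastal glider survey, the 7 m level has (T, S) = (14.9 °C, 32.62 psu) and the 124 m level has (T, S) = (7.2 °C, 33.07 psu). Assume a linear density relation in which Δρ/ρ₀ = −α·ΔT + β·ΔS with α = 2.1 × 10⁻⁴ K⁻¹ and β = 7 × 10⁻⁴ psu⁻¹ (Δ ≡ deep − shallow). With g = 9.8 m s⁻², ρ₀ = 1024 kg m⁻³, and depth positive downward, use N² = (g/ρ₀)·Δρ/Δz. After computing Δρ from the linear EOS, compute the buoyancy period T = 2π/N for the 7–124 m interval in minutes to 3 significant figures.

8.23 min

ΔT = -7.7 K, ΔS = +0.45 psu (deep − shallow).
Δρ/ρ₀ = −αΔT + βΔS = 1.617 × 10⁻³ + 3.15 × 10⁻⁴ = 1.932 × 10⁻³, so Δρ ≈ 1.978 kg m⁻³.
N² = (g/ρ₀)·Δρ/Δz = g·(Δρ/ρ₀)/Δz = 9.8 × 1.932 × 10⁻³ / 117 = 1.6183 × 10⁻⁴ s⁻².
N = √(1.6183 × 10⁻⁴) = 0.012721 rad s⁻¹ → T = 2π/N = 493.92 s = 8.2320 min ≈ 8.23 min.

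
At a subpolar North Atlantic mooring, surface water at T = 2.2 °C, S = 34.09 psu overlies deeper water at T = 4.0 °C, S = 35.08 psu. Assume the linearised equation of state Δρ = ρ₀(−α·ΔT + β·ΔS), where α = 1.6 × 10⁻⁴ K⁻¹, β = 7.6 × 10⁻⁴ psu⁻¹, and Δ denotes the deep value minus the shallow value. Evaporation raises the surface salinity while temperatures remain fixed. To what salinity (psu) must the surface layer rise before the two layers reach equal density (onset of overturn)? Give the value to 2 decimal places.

Neutral buoyancy requires −α(T_deep − T_surf) + β(S_deep − S_surf′) = 0.
S_surf′ = S_deep − (α/β)·ΔT = 35.08 − (1.6 × 10⁻⁴/7.6 × 10⁻⁴)·(+1.8) = 34.7011 psu.
Increase required: 34.7011 − 34.09 = 0.6111 psu.

34.70 psu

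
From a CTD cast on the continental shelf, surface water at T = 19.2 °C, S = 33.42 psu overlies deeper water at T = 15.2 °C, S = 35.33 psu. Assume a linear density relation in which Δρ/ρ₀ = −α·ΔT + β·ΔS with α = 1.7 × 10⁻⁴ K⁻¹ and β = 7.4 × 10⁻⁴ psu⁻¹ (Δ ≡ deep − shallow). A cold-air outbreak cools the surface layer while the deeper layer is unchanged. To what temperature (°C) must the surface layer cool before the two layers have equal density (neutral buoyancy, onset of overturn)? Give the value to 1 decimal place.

Neutral buoyancy requires Δρ = 0, i.e. −α(T_deep − T_surf′) + β(S_deep − S_surf) = 0.
T_surf′ = T_deep − (β/α)·ΔS = 15.2 − (7.4 × 10⁻⁴/1.7 × 10⁻⁴)·(+1.91) = 6.886 °C.
Cooling required: 19.2 − (6.886) = 12.314 °C.

6.9 °C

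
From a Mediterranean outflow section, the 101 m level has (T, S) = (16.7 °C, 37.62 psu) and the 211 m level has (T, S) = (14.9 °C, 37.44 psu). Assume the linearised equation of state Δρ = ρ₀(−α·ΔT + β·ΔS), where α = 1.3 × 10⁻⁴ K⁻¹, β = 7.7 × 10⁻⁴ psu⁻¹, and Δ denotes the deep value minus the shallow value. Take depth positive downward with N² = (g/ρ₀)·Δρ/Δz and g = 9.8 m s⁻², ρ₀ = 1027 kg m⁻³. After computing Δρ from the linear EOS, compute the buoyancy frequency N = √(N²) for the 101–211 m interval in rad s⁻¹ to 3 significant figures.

2.92 × 10⁻³ rad s⁻¹

ΔT = -1.8 K, ΔS = -0.18 psu (deep − shallow).
Δρ/ρ₀ = −αΔT + βΔS = 2.34 × 10⁻⁴ − 1.386 × 10⁻⁴ = 9.54 × 10⁻⁵, so Δρ ≈ 0.09798 kg m⁻³.
N² = (g/ρ₀)·Δρ/Δz = g·(Δρ/ρ₀)/Δz = 9.8 × 9.54 × 10⁻⁵ / 110 = 8.4993 × 10⁻⁶ s⁻².
N = √(8.4993 × 10⁻⁶) = 2.9154 × 10⁻³ rad s⁻¹ ≈ 2.92 × 10⁻³ rad s⁻¹.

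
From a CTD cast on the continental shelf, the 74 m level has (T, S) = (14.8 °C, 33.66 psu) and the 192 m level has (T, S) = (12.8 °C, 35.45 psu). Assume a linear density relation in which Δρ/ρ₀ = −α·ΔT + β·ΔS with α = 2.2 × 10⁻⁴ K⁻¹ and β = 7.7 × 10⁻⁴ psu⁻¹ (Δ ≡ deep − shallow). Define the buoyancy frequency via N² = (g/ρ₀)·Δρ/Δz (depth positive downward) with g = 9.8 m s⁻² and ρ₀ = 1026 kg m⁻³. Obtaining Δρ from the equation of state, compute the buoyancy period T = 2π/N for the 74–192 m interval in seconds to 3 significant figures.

ΔT = -2.0 K, ΔS = +1.79 psu (deep − shallow).
Δρ/ρ₀ = −αΔT + βΔS = 4.40 × 10⁻⁴ + 1.3783 × 10⁻³ = 1.8183 × 10⁻³, so Δρ ≈ 1.866 kg m⁻³.
N² = (g/ρ₀)·Δρ/Δz = g·(Δρ/ρ₀)/Δz = 9.8 × 1.8183 × 10⁻³ / 118 = 1.5101 × 10⁻⁴ s⁻².
N = √(1.5101 × 10⁻⁴) = 0.012289 rad s⁻¹ → T = 2π/N = 511.29 s ≈ 511 s.

511 s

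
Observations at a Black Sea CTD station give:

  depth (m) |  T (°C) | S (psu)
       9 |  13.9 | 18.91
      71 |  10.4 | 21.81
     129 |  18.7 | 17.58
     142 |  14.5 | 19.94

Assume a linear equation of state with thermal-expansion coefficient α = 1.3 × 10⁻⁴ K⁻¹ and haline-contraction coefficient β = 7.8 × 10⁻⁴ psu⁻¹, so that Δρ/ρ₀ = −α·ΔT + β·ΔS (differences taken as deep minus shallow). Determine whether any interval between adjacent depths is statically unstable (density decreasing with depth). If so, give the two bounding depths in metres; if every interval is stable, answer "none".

Evaluate Δρ/ρ₀ = −αΔT + βΔS across each adjacent pair:
  9–71 m: −αΔT+βΔS = −(1.3 × 10⁻⁴)(-3.5)+(7.8 × 10⁻⁴)(+2.90) = 2.7 × 10⁻³ → stable
  71–129 m: −αΔT+βΔS = −(1.3 × 10⁻⁴)(+8.3)+(7.8 × 10⁻⁴)(-4.23) = -4.4 × 10⁻³ → UNSTABLE
  129–142 m: −αΔT+βΔS = −(1.3 × 10⁻⁴)(-4.2)+(7.8 × 10⁻⁴)(+2.36) = 2.4 × 10⁻³ → stable
The 71–129 m interval has Δρ < 0: lighter water underlies denser water.

71–129 m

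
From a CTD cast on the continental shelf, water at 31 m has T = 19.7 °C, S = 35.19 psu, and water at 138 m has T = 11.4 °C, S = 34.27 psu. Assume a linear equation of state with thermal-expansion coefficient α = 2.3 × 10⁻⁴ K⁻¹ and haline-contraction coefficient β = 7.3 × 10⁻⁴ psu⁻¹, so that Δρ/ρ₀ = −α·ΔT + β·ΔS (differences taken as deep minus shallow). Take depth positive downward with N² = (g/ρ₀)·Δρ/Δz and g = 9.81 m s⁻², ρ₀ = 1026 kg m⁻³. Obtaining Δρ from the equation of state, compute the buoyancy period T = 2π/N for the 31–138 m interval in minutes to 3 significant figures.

9.83 min

ΔT = -8.3 K, ΔS = -0.92 psu (deep − shallow).
Δρ/ρ₀ = −αΔT + βΔS = 1.909 × 10⁻³ − 6.716 × 10⁻⁴ = 1.2374 × 10⁻³, so Δρ ≈ 1.270 kg m⁻³.
N² = (g/ρ₀)·Δρ/Δz = g·(Δρ/ρ₀)/Δz = 9.81 × 1.2374 × 10⁻³ / 107 = 1.1345 × 10⁻⁴ s⁻².
N = √(1.1345 × 10⁻⁴) = 0.010651 rad s⁻¹ → T = 2π/N = 589.92 s = 9.8320 min ≈ 9.83 min.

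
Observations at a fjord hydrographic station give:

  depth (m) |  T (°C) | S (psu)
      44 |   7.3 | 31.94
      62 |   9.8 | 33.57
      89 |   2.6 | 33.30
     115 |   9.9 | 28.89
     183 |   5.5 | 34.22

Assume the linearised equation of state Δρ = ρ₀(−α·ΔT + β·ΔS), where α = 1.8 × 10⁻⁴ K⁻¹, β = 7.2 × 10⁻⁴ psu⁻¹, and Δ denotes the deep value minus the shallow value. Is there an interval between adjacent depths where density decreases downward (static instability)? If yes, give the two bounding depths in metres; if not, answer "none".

Evaluate Δρ/ρ₀ = −αΔT + βΔS across each adjacent pair:
  44–62 m: −αΔT+βΔS = −(1.8 × 10⁻⁴)(+2.5)+(7.2 × 10⁻⁴)(+1.63) = 7.2 × 10⁻⁴ → stable
  62–89 m: −αΔT+βΔS = −(1.8 × 10⁻⁴)(-7.2)+(7.2 × 10⁻⁴)(-0.27) = 1.1 × 10⁻³ → stable
  89–115 m: −αΔT+βΔS = −(1.8 × 10⁻⁴)(+7.3)+(7.2 × 10⁻⁴)(-4.41) = -4.5 × 10⁻³ → UNSTABLE
  115–183 m: −αΔT+βΔS = −(1.8 × 10⁻⁴)(-4.4)+(7.2 × 10⁻⁴)(+5.33) = 4.6 × 10⁻³ → stable
The 89–115 m interval has Δρ < 0: lighter water underlies denser water.

89–115 m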